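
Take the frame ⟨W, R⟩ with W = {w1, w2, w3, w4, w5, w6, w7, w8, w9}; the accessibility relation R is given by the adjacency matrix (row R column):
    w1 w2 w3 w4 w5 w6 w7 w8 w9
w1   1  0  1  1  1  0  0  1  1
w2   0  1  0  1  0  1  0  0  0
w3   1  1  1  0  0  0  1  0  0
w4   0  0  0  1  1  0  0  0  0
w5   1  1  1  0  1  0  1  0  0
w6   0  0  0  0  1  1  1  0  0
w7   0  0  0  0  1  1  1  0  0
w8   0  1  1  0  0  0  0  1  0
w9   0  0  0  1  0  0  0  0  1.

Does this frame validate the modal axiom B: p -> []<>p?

No

The schema B characterises exactly the symmetric frames.
Symmetric: no — w1 R w4 but not w4 R w1.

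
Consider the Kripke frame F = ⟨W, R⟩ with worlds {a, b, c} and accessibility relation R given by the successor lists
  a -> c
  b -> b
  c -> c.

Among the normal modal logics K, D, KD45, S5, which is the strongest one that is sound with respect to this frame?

KD45

Serial (axiom D): yes — every world has a successor (e.g. a R c).
Euclidean (axiom 5): yes — any two successors of a common world are R-related.
Transitive (axiom 4): yes — every two-step R-path is closed by a direct edge.
Reflexive (axiom T): no — a is not related to itself.
So F validates K, D, KD45; S5 would additionally require R to be reflexive. The strongest is KD45.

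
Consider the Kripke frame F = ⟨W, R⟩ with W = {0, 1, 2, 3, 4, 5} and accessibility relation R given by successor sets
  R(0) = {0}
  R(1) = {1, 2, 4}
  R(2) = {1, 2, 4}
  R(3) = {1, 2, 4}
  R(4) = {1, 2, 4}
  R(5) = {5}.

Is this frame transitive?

Transitive: yes — every two-step R-path is closed by a direct edge.

Yes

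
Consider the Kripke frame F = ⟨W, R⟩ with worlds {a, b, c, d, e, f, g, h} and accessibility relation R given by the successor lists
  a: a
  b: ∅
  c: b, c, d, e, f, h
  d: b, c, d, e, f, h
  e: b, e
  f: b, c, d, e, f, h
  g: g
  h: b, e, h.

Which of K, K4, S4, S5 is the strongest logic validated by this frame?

Transitive (axiom 4): yes — every two-step R-path is closed by a direct edge.
Reflexive (axiom T): no — b is not related to itself.
Euclidean (axiom 5): no — c R b and c R d, but not b R d.
So F validates K, K4; S4 would additionally require R to be reflexive. The strongest is K4.

K4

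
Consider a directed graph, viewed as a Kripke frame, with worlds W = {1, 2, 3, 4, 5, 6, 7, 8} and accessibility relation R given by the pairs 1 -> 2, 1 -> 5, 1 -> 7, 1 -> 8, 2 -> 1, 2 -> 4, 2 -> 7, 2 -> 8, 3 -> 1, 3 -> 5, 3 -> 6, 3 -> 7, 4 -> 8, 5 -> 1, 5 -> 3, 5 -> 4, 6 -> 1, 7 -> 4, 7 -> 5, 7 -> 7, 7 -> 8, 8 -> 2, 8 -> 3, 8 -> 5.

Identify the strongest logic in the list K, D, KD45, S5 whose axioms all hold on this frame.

Serial (axiom D): yes — every world has a successor (e.g. 1 R 2).
Euclidean (axiom 5): no — 1 R 2 and 1 R 5, but not 2 R 5.
Transitive (axiom 4): no — 1 R 2 and 2 R 4, but not 1 R 4.
Reflexive (axiom T): no — 1 is not related to itself.
So F validates K, D; KD45 would additionally require R to be Euclidean and transitive. The strongest is D.

D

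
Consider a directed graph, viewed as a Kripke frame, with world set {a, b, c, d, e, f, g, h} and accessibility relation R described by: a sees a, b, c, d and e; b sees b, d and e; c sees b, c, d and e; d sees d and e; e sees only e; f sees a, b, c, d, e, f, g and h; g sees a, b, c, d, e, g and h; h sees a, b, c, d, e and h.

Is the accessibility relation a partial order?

Reflexive: yes — every world is R-related to itself.
Transitive: yes — every two-step R-path is closed by a direct edge.
Antisymmetric: yes — no distinct pair is related both ways.
So R is a partial order.

Yes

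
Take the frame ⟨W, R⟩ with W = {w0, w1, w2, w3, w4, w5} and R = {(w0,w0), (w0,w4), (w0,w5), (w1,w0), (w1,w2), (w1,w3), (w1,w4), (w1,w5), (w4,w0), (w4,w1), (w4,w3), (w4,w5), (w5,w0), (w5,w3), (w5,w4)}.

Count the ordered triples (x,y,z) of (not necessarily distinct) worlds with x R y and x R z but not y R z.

32

Enumerating: (w0,w4,w4), (w0,w5,w5), (w1,w0,w2), (w1,w0,w3), (w1,w2,w0), (w1,w2,w2), (w1,w2,w3), (w1,w2,w4), (w1,w2,w5), (w1,w3,w0), (w1,w3,w2), (w1,w3,w3), … and 20 more.
Total: 32.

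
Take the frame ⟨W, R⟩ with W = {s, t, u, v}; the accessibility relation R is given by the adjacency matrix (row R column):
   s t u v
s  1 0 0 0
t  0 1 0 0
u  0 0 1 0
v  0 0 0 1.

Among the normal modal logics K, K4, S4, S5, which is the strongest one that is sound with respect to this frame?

S5

Transitive (axiom 4): yes — every two-step R-path is closed by a direct edge.
Reflexive (axiom T): yes — every world is R-related to itself.
Euclidean (axiom 5): yes — any two successors of a common world are R-related.
So F validates K, K4, S4, S5. The strongest is S5.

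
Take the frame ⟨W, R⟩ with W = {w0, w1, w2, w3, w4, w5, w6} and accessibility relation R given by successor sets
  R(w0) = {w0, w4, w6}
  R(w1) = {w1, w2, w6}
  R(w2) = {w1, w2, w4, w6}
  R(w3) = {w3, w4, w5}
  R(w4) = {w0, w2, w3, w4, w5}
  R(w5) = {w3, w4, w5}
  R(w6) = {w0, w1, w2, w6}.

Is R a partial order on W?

No

Reflexive: yes — every world is R-related to itself.
Transitive: no — w0 R w4 and w4 R w2, but not w0 R w2.
Antisymmetric: no — w0 R w4 and w4 R w0 with w0 ≠ w4.
So R is not a partial order.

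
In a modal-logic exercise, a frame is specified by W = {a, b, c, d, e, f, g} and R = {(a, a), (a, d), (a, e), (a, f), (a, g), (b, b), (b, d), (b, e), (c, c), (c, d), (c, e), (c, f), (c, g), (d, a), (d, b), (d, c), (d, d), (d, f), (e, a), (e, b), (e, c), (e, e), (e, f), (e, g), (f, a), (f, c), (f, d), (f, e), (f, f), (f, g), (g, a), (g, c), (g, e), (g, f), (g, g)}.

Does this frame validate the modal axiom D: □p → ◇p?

Axiom D corresponds to the accessibility relation being serial.
Serial: yes — every world has a successor (e.g. a R a).

Yes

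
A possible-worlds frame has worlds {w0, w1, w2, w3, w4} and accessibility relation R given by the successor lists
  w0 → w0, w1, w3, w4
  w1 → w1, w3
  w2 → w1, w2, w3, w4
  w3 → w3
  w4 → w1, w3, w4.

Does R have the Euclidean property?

No

Euclidean: no — w0 R w1 and w0 R w4, but not w1 R w4.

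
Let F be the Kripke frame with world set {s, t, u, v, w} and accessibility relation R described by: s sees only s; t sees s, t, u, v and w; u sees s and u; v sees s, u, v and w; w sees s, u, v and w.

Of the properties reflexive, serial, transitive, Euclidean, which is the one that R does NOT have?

Euclidean

Reflexive: yes — every world is R-related to itself.
Serial: yes — every world has a successor (e.g. s R s).
Transitive: yes — every two-step R-path is closed by a direct edge.
Euclidean: no — t R s and t R u, but not s R u.
Only Euclidean fails.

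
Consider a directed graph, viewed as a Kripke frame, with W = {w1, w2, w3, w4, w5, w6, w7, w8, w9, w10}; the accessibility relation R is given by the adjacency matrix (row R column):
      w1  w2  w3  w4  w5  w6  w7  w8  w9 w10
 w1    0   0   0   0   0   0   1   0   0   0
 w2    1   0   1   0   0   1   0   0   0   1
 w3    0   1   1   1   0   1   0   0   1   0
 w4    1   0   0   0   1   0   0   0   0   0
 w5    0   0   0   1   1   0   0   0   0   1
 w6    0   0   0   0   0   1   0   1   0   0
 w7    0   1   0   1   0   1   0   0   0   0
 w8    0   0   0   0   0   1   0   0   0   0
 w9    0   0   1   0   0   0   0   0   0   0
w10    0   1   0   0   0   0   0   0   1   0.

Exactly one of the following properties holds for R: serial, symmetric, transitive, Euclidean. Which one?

Serial: yes — every world has a successor (e.g. w1 R w7).
Symmetric: no — w1 R w7 but not w7 R w1.
Transitive: no — w1 R w7 and w7 R w2, but not w1 R w2.
Euclidean: no — w10 R w2 and w10 R w9, but not w2 R w9.
Only serial holds.

serial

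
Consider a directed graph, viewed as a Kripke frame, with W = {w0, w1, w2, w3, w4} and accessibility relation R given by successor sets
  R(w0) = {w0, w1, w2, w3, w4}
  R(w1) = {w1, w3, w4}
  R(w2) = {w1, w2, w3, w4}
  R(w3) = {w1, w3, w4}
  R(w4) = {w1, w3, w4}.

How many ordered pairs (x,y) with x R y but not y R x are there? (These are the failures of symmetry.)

7

Enumerating: (w0,w1), (w0,w2), (w0,w3), (w0,w4), (w2,w1), (w2,w3), (w2,w4).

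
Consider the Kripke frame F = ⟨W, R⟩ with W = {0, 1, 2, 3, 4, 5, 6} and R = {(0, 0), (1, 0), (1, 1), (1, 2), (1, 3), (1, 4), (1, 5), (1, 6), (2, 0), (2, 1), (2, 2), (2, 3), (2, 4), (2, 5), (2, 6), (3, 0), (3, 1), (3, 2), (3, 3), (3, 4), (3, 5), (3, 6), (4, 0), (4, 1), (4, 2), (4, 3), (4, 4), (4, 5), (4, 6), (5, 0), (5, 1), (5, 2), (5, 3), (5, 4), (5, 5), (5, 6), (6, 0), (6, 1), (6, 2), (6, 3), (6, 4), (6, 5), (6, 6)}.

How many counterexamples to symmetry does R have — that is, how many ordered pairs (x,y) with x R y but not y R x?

6

Enumerating: (1,0), (2,0), (3,0), (4,0), (5,0), (6,0).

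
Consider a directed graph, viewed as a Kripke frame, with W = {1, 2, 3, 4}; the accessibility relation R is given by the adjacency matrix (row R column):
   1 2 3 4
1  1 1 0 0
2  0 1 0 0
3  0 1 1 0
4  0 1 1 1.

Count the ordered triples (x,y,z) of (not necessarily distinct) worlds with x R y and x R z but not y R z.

Enumerating: (1,2,1), (3,2,3), (4,2,3), (4,2,4), (4,3,4).

5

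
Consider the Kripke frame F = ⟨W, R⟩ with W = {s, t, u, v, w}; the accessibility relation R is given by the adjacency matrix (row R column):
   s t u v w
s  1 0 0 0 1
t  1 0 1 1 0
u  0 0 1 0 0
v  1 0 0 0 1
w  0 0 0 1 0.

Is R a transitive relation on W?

No

Transitive: no — s R w and w R v, but not s R v.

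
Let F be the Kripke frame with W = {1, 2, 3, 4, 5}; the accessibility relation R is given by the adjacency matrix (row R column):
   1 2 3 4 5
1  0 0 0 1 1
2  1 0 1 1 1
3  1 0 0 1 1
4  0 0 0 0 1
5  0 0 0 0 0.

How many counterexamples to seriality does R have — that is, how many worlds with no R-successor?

Enumerating: 5.

1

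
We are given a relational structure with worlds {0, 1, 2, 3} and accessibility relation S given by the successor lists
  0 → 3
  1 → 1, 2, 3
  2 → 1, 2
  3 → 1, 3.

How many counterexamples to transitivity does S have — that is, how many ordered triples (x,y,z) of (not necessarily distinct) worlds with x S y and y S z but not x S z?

3

Enumerating: (0,3,1), (2,1,3), (3,1,2).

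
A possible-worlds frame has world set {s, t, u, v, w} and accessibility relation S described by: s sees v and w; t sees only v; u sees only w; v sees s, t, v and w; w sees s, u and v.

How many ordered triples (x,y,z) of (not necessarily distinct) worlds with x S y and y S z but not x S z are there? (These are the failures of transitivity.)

15

Enumerating: (s,v,s), (s,v,t), (s,w,s), (s,w,u), (t,v,s), (t,v,t), (t,v,w), (u,w,s), (u,w,u), (u,w,v), (v,w,u), (w,s,w), (w,u,w), (w,v,t), (w,v,w).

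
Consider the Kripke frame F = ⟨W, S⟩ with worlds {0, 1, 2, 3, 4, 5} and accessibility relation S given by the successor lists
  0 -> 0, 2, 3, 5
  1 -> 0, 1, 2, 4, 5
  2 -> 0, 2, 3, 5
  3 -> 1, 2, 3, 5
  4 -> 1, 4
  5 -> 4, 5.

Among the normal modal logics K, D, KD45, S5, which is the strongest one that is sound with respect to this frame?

Serial (axiom D): yes — every world has a successor (e.g. 0 S 0).
Euclidean (axiom 5): no — 0 S 5 and 0 S 2, but not 5 S 2.
Transitive (axiom 4): no — 0 S 3 and 3 S 1, but not 0 S 1.
Reflexive (axiom T): yes — every world is S-related to itself.
So F validates K, D; KD45 would additionally require S to be Euclidean and transitive. The strongest is D.

D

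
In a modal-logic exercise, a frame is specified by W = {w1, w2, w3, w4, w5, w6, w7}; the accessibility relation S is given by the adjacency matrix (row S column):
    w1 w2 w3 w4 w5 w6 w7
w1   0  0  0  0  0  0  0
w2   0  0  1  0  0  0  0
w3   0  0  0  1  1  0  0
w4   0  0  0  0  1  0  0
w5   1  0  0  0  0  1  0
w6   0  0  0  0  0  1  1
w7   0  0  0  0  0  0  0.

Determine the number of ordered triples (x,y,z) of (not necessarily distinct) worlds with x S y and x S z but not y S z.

10

Enumerating: (w2,w3,w3), (w3,w4,w4), (w3,w5,w4), (w3,w5,w5), (w4,w5,w5), (w5,w1,w1), (w5,w1,w6), (w5,w6,w1), (w6,w7,w6), (w6,w7,w7).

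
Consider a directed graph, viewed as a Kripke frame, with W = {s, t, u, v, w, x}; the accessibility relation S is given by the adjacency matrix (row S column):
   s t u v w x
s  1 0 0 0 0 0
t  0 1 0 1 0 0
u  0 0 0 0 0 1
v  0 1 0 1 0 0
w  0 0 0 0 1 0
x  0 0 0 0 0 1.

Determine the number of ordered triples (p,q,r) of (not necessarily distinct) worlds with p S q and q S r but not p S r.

S is transitive; there are no such tuples.

0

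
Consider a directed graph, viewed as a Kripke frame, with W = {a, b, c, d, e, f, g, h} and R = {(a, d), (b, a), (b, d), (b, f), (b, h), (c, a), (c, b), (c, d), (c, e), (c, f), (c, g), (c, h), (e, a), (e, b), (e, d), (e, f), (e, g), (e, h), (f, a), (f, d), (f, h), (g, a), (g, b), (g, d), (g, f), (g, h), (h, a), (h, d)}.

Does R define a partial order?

No

Reflexive: no — a is not related to itself.
Transitive: yes — every two-step R-path is closed by a direct edge.
Antisymmetric: yes — no distinct pair is related both ways.
So R is not a partial order.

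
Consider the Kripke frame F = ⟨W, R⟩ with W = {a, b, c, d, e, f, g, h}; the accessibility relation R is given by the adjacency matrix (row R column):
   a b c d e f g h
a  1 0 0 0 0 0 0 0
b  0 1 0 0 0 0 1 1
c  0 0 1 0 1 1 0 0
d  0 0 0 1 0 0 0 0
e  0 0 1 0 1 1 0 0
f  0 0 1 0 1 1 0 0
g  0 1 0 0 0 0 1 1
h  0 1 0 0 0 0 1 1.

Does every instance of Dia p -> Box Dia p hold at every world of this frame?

Yes

The schema 5 characterises exactly the Euclidean frames.
Euclidean: yes — any two successors of a common world are R-related.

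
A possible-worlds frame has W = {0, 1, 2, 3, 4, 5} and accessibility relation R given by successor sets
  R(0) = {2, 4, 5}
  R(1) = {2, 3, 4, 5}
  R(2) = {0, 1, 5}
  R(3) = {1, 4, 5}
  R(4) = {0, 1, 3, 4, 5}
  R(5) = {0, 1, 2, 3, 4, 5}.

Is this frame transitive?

No

Transitive: no — 0 R 2 and 2 R 1, but not 0 R 1.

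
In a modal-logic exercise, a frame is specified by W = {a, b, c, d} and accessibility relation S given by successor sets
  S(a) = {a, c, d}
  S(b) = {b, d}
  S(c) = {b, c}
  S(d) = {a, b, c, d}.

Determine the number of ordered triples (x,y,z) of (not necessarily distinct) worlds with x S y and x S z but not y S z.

Enumerating: (a,c,a), (a,c,d), (c,b,c), (d,a,b), (d,b,a), (d,b,c), (d,c,a), (d,c,d).

8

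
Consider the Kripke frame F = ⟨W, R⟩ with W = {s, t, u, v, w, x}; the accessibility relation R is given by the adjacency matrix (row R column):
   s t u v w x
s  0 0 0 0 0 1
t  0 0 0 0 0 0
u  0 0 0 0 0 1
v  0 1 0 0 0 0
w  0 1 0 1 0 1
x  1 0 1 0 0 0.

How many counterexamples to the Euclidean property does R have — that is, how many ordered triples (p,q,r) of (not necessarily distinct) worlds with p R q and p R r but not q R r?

Enumerating: (s,x,x), (u,x,x), (v,t,t), (w,t,t), (w,t,v), (w,t,x), (w,v,v), (w,v,x), (w,x,t), (w,x,v), (w,x,x), (x,s,s), (x,s,u), (x,u,s), (x,u,u).

15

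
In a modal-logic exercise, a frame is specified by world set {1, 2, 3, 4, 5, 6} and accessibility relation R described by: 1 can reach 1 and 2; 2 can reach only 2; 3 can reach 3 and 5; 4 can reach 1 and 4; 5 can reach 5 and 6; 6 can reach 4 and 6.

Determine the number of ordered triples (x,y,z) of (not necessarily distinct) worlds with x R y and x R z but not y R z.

Enumerating: (1,2,1), (3,5,3), (4,1,4), (5,6,5), (6,4,6).

5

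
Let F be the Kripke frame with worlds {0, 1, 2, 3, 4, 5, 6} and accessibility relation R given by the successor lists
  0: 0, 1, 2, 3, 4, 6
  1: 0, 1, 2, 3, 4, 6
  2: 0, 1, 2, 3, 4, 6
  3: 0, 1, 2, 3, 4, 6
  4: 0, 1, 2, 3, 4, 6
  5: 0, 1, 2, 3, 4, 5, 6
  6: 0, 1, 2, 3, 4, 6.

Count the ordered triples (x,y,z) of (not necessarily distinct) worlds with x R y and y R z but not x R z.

0

R is transitive; there are no such tuples.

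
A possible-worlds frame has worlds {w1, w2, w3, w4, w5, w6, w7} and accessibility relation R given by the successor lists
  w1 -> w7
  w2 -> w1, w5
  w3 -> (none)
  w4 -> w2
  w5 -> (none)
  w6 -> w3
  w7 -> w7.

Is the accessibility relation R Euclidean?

No

Euclidean: no — w2 R w1 and w2 R w5, but not w1 R w5.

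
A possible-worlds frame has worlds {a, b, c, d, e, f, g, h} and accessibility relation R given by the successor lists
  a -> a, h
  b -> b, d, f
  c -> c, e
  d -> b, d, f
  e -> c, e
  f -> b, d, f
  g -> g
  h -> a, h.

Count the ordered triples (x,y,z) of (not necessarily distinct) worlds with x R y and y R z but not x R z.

R is transitive; there are no such tuples.

0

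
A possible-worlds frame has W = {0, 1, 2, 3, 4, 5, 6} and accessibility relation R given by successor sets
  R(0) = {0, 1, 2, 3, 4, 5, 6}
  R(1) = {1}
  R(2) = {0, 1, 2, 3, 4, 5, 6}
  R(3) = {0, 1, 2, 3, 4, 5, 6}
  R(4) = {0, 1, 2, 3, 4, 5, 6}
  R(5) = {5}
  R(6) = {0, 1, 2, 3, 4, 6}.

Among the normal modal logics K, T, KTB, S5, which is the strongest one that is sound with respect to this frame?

T

Reflexive (axiom T): yes — every world is R-related to itself.
Symmetric (axiom B): no — 0 R 1 but not 1 R 0.
Euclidean (axiom 5): no — 0 R 1 and 0 R 2, but not 1 R 2.
So F validates K, T; KTB would additionally require R to be symmetric. The strongest is T.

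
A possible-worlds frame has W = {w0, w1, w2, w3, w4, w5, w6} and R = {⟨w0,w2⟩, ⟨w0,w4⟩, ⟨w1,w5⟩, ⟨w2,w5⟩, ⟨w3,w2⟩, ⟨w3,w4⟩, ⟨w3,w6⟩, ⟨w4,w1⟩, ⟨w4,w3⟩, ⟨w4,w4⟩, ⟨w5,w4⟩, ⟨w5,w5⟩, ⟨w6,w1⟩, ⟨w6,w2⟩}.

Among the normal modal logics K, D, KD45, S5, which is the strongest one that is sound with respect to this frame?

Serial (axiom D): yes — every world has a successor (e.g. w0 R w2).
Euclidean (axiom 5): no — w0 R w2 and w0 R w4, but not w2 R w4.
Transitive (axiom 4): no — w0 R w2 and w2 R w5, but not w0 R w5.
Reflexive (axiom T): no — w0 is not related to itself.
So F validates K, D; KD45 would additionally require R to be Euclidean and transitive. The strongest is D.

D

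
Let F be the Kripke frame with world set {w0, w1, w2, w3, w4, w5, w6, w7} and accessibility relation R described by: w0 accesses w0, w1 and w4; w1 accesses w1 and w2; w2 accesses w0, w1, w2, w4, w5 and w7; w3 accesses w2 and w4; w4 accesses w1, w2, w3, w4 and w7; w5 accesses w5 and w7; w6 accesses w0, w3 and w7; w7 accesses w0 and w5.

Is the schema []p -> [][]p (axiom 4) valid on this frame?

No

Axiom 4 corresponds to the accessibility relation being transitive.
Transitive: no — w0 R w1 and w1 R w2, but not w0 R w2.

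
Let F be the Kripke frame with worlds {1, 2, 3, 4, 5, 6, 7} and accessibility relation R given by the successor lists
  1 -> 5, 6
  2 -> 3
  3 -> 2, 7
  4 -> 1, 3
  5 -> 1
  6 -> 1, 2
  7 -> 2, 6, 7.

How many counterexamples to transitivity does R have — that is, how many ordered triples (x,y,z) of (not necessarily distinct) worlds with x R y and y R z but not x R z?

Enumerating: (1,5,1), (1,6,1), (1,6,2), (2,3,2), (2,3,7), (3,2,3), (3,7,6), (4,1,5), (4,1,6), (4,3,2), (4,3,7), (5,1,5), (5,1,6), (6,1,5), (6,1,6), (6,2,3), (7,2,3), (7,6,1).

18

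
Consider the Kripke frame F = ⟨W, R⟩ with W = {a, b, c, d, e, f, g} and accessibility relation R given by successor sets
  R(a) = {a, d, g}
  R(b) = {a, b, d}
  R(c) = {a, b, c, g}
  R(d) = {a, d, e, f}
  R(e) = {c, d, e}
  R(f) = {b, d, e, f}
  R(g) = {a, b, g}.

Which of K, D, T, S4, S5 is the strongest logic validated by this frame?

Serial (axiom D): yes — every world has a successor (e.g. a R a).
Reflexive (axiom T): yes — every world is R-related to itself.
Transitive (axiom 4): no — a R d and d R e, but not a R e.
Euclidean (axiom 5): no — a R d and a R g, but not d R g.
So F validates K, D, T; S4 would additionally require R to be transitive. The strongest is T.

T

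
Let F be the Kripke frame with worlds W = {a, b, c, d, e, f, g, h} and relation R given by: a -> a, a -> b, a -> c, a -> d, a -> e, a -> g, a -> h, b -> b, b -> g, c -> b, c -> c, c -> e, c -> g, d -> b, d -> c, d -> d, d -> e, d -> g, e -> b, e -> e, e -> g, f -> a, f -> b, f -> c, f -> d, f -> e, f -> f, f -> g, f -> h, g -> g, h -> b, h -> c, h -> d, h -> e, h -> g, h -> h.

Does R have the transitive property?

Yes

Transitive: yes — every two-step R-path is closed by a direct edge.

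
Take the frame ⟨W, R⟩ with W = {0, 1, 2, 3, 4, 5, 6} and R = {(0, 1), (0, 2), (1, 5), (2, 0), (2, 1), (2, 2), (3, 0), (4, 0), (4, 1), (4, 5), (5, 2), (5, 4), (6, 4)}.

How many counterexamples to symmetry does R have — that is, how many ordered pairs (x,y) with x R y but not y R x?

Enumerating: (0,1), (1,5), (2,1), (3,0), (4,0), (4,1), (5,2), (6,4).

8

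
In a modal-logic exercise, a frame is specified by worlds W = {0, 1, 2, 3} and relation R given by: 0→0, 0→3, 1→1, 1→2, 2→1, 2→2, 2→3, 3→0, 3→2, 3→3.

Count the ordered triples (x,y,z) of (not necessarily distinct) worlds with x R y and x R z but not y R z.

Enumerating: (2,1,3), (2,3,1), (3,0,2), (3,2,0).

4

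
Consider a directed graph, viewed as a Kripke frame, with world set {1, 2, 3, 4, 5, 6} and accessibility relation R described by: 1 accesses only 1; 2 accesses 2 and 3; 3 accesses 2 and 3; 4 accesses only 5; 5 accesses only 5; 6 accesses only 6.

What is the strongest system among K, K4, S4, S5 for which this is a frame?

Transitive (axiom 4): yes — every two-step R-path is closed by a direct edge.
Reflexive (axiom T): no — 4 is not related to itself.
Euclidean (axiom 5): yes — any two successors of a common world are R-related.
So F validates K, K4; S4 would additionally require R to be reflexive. The strongest is K4.

K4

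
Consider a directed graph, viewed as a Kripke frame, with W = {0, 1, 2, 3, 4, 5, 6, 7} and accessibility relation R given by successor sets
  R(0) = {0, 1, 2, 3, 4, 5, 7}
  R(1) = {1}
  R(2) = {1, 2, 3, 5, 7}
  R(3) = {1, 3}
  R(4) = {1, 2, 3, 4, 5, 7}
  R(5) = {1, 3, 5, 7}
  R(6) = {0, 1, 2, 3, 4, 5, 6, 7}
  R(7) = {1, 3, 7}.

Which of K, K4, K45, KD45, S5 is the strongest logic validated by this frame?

Transitive (axiom 4): yes — every two-step R-path is closed by a direct edge.
Euclidean (axiom 5): no — 0 R 1 and 0 R 2, but not 1 R 2.
Serial (axiom D): yes — every world has a successor (e.g. 0 R 0).
Reflexive (axiom T): yes — every world is R-related to itself.
So F validates K, K4; K45 would additionally require R to be Euclidean. The strongest is K4.

K4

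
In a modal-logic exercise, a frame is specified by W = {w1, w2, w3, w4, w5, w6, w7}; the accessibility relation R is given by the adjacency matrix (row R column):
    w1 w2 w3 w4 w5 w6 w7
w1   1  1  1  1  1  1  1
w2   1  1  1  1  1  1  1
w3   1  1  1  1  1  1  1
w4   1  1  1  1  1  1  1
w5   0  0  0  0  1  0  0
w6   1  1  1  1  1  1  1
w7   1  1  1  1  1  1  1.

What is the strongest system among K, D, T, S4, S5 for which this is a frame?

S4

Serial (axiom D): yes — every world has a successor (e.g. w1 R w1).
Reflexive (axiom T): yes — every world is R-related to itself.
Transitive (axiom 4): yes — every two-step R-path is closed by a direct edge.
Euclidean (axiom 5): no — w1 R w5 and w1 R w2, but not w5 R w2.
So F validates K, D, T, S4; S5 would additionally require R to be Euclidean. The strongest is S4.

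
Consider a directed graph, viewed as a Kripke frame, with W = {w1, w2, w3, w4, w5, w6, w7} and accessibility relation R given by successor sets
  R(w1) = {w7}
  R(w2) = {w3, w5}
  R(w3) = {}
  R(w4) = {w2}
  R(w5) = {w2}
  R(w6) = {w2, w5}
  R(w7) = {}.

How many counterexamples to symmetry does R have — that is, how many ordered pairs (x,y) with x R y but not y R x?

Enumerating: (w1,w7), (w2,w3), (w4,w2), (w6,w2), (w6,w5).

5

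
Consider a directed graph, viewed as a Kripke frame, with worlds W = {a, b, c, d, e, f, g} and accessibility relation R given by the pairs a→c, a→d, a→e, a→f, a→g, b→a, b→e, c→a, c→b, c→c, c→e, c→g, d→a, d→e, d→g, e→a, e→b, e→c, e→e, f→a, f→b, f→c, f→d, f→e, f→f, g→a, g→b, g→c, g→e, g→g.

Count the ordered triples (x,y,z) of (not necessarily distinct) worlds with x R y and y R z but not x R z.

33

Enumerating: (a,c,a), (a,c,b), (a,d,a), (a,e,a), (a,e,b), (a,f,a), (a,f,b), (a,g,a), (a,g,b), (b,a,c), (b,a,d), (b,a,f), … and 21 more.
Total: 33.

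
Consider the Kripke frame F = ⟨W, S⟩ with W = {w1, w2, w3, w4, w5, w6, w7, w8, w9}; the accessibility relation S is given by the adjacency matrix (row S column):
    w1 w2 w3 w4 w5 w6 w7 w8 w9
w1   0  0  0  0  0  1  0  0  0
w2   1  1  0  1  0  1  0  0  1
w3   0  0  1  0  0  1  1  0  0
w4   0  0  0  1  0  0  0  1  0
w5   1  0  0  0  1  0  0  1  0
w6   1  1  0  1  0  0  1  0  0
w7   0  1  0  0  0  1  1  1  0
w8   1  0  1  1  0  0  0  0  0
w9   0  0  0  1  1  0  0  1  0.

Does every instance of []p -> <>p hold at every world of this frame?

Yes

Axiom D corresponds to the accessibility relation being serial.
Serial: yes — every world has a successor (e.g. w1 S w6).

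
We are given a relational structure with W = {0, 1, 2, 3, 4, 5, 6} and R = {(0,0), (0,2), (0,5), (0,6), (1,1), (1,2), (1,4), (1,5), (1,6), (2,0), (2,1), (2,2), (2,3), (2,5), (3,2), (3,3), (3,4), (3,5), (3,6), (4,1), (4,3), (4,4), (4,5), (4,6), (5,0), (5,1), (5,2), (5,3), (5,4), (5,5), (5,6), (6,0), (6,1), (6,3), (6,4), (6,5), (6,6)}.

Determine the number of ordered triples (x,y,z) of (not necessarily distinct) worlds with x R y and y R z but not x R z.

38

Enumerating: (0,2,1), (0,2,3), (0,5,1), (0,5,3), (0,5,4), (0,6,1), (0,6,3), (0,6,4), (1,2,0), (1,2,3), (1,4,3), (1,5,0), … and 26 more.
Total: 38.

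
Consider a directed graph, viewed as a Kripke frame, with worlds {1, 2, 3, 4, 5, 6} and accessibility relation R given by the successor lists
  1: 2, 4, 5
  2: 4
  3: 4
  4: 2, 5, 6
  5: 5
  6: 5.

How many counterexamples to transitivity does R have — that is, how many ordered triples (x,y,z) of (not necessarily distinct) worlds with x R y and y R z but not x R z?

8

Enumerating: (1,4,6), (2,4,2), (2,4,5), (2,4,6), (3,4,2), (3,4,5), (3,4,6), (4,2,4).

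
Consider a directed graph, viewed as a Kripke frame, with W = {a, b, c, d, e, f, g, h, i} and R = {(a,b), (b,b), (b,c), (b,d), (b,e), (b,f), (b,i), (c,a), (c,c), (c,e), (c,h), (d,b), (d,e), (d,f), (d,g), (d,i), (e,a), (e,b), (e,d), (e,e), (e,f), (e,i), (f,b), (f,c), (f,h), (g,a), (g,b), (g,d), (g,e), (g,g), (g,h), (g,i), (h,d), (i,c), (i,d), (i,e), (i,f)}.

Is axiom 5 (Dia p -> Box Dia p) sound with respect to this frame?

No

By correspondence theory, 5 is valid on a frame iff R is Euclidean.
Euclidean: no — b R c and b R d, but not c R d.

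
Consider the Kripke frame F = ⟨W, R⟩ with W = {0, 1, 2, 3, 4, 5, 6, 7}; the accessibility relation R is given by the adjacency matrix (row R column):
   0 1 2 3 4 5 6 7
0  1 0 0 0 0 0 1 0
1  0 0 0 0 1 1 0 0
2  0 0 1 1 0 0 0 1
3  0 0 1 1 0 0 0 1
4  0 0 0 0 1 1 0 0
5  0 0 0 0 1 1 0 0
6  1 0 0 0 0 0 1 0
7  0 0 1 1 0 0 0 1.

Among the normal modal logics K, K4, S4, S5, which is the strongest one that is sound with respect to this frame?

Transitive (axiom 4): yes — every two-step R-path is closed by a direct edge.
Reflexive (axiom T): no — 1 is not related to itself.
Euclidean (axiom 5): yes — any two successors of a common world are R-related.
So F validates K, K4; S4 would additionally require R to be reflexive. The strongest is K4.

K4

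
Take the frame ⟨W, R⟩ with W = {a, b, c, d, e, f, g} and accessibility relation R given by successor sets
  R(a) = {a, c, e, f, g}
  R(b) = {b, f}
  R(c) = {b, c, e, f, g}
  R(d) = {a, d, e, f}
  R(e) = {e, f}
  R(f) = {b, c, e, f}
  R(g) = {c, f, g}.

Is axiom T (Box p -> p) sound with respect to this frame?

Yes

By correspondence theory, T is valid on a frame iff R is reflexive.
Reflexive: yes — every world is R-related to itself.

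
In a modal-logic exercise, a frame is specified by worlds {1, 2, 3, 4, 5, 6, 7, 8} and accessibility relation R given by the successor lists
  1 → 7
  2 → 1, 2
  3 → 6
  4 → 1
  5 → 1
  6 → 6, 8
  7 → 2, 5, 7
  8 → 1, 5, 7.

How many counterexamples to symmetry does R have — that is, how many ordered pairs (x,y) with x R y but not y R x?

11

Enumerating: (1,7), (2,1), (3,6), (4,1), (5,1), (6,8), (7,2), (7,5), (8,1), (8,5), (8,7).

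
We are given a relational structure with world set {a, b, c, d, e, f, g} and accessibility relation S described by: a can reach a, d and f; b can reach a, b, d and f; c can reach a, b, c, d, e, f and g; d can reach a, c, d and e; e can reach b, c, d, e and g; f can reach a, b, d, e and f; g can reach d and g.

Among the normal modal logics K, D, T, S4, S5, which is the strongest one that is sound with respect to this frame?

T

Serial (axiom D): yes — every world has a successor (e.g. a S a).
Reflexive (axiom T): yes — every world is S-related to itself.
Transitive (axiom 4): no — a S d and d S c, but not a S c.
Euclidean (axiom 5): no — a S d and a S f, but not d S f.
So F validates K, D, T; S4 would additionally require S to be transitive. The strongest is T.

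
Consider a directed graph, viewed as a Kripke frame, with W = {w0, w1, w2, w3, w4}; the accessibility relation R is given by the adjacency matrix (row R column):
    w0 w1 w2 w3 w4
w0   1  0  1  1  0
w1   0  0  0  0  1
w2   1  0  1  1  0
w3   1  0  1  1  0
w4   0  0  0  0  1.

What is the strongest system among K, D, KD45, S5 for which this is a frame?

KD45

Serial (axiom D): yes — every world has a successor (e.g. w0 R w0).
Euclidean (axiom 5): yes — any two successors of a common world are R-related.
Transitive (axiom 4): yes — every two-step R-path is closed by a direct edge.
Reflexive (axiom T): no — w1 is not related to itself.
So F validates K, D, KD45; S5 would additionally require R to be reflexive. The strongest is KD45.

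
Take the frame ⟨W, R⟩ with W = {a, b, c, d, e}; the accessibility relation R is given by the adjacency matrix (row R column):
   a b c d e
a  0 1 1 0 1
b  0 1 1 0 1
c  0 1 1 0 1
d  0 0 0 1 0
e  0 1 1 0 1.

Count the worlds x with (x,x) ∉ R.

1

Enumerating: a.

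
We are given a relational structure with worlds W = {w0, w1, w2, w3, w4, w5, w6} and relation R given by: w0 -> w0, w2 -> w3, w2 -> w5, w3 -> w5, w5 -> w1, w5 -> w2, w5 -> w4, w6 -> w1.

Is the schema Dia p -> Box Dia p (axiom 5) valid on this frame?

The schema 5 characterises exactly the Euclidean frames.
Euclidean: no — w2 R w5 and w2 R w3, but not w5 R w3.

No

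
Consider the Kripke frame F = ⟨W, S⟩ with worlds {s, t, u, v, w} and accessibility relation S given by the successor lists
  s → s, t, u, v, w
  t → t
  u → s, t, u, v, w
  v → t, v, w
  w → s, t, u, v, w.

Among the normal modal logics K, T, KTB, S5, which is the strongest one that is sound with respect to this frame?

T

Reflexive (axiom T): yes — every world is S-related to itself.
Symmetric (axiom B): no — s S t but not t S s.
Euclidean (axiom 5): no — s S t and s S u, but not t S u.
So F validates K, T; KTB would additionally require S to be symmetric. The strongest is T.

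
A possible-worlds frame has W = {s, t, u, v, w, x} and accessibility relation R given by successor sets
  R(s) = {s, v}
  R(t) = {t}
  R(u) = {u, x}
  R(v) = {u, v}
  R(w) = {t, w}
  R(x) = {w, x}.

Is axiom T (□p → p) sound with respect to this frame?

Axiom T corresponds to the accessibility relation being reflexive.
Reflexive: yes — every world is R-related to itself.

Yes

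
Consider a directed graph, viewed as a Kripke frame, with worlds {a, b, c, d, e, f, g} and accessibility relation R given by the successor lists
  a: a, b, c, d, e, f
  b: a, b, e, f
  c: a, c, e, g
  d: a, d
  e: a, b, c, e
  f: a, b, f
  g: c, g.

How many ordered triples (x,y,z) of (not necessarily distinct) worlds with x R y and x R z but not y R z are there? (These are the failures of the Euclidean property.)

Enumerating: (a,b,c), (a,b,d), (a,c,b), (a,c,d), (a,c,f), (a,d,b), (a,d,c), (a,d,e), (a,d,f), (a,e,d), (a,e,f), (a,f,c), … and 10 more.
Total: 22.

22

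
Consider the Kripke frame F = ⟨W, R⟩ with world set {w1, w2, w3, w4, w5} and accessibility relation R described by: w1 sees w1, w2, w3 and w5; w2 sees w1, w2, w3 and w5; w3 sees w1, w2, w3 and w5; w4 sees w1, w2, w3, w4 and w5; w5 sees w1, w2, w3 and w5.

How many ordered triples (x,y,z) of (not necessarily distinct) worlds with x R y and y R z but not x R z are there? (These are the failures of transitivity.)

R is transitive; there are no such tuples.

0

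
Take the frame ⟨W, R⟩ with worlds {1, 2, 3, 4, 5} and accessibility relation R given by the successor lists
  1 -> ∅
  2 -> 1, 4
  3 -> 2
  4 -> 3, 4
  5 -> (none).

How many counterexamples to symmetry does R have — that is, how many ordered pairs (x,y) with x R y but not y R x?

Enumerating: (2,1), (2,4), (3,2), (4,3).

4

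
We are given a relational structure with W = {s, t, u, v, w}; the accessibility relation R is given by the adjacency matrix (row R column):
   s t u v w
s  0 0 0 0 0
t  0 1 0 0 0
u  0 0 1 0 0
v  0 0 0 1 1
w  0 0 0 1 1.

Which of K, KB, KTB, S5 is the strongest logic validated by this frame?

KB

Symmetric (axiom B): yes — every pair in R has its reverse in R.
Reflexive (axiom T): no — s is not related to itself.
Euclidean (axiom 5): yes — any two successors of a common world are R-related.
So F validates K, KB; KTB would additionally require R to be reflexive. The strongest is KB.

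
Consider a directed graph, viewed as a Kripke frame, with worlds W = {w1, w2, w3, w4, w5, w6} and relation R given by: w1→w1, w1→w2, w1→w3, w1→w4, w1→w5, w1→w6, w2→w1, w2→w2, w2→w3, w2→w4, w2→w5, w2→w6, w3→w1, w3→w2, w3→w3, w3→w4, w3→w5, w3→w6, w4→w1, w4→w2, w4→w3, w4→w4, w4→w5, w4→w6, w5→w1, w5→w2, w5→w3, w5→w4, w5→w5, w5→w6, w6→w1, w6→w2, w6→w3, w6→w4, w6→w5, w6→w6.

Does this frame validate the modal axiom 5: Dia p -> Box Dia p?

By correspondence theory, 5 is valid on a frame iff R is Euclidean.
Euclidean: yes — any two successors of a common world are R-related.

Yes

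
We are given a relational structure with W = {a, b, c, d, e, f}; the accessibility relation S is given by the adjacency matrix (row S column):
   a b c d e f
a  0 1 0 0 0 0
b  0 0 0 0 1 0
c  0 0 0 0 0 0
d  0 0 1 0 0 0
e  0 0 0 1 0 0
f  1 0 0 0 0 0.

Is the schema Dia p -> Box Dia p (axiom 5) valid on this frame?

By correspondence theory, 5 is valid on a frame iff S is Euclidean.
Euclidean: no — a S b and a S b, but not b S b.

No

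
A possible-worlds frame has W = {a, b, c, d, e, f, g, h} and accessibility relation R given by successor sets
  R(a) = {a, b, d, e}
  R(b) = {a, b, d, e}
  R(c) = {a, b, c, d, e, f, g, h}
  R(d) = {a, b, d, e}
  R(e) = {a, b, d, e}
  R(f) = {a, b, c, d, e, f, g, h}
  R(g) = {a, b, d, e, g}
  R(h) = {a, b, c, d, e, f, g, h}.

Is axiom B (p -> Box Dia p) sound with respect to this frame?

No

By correspondence theory, B is valid on a frame iff R is symmetric.
Symmetric: no — c R a but not a R c.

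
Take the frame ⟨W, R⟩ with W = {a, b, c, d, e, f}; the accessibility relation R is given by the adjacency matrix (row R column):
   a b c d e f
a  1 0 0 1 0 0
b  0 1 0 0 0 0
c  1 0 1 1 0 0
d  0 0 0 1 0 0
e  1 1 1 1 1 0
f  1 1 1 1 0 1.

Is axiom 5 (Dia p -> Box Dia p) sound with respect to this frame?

Axiom 5 corresponds to the accessibility relation being Euclidean.
Euclidean: no — c R d and c R a, but not d R a.

No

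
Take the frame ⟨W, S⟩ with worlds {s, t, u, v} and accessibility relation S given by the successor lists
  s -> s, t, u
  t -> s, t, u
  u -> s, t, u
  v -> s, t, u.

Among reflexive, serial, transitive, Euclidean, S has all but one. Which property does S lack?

reflexive

Reflexive: no — v is not related to itself.
Serial: yes — every world has a successor (e.g. s S s).
Transitive: yes — every two-step S-path is closed by a direct edge.
Euclidean: yes — any two successors of a common world are S-related.
Only reflexive fails.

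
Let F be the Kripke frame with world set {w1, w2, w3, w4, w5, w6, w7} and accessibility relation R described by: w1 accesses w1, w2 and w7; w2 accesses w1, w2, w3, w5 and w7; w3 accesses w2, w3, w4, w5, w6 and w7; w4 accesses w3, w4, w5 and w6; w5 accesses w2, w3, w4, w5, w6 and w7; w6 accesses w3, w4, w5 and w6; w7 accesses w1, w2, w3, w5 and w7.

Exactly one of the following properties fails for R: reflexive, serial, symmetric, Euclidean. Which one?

Reflexive: yes — every world is R-related to itself.
Serial: yes — every world has a successor (e.g. w1 R w1).
Symmetric: yes — every pair in R has its reverse in R.
Euclidean: no — w2 R w1 and w2 R w3, but not w1 R w3.
Only Euclidean fails.

Euclidean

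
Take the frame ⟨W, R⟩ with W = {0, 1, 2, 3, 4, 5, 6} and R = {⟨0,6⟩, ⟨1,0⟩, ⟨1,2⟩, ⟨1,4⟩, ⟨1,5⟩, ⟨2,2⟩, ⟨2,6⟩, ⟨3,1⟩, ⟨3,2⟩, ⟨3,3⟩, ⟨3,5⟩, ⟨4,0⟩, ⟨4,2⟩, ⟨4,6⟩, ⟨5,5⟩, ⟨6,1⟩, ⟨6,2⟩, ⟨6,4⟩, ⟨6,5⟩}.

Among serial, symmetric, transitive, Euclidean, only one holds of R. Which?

Serial: yes — every world has a successor (e.g. 0 R 6).
Symmetric: no — 0 R 6 but not 6 R 0.
Transitive: no — 0 R 6 and 6 R 1, but not 0 R 1.
Euclidean: no — 1 R 0 and 1 R 2, but not 0 R 2.
Only serial holds.

serial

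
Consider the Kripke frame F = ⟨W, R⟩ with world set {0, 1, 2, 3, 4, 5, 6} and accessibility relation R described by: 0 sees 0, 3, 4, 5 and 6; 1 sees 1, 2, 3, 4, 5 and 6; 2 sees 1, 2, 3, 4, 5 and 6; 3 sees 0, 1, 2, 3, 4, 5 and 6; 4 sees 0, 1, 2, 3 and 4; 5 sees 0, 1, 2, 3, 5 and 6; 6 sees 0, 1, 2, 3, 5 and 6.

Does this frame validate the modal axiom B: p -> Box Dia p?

Axiom B corresponds to the accessibility relation being symmetric.
Symmetric: yes — every pair in R has its reverse in R.

Yes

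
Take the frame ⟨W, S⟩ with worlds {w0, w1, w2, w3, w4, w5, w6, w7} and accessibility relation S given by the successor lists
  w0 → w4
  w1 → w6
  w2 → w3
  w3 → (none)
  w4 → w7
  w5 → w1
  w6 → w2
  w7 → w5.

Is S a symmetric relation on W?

No

Symmetric: no — w0 S w4 but not w4 S w0.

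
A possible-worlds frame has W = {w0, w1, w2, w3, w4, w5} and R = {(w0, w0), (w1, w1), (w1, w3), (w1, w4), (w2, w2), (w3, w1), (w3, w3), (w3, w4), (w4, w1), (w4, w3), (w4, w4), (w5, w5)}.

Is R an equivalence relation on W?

Reflexive: yes — every world is R-related to itself.
Symmetric: yes — every pair in R has its reverse in R.
Transitive: yes — every two-step R-path is closed by a direct edge.
So R is an equivalence relation.

Yes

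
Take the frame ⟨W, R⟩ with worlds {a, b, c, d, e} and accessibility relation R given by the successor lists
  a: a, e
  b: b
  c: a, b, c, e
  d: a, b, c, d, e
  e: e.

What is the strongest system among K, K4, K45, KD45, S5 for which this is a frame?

K4

Transitive (axiom 4): yes — every two-step R-path is closed by a direct edge.
Euclidean (axiom 5): no — c R a and c R b, but not a R b.
Serial (axiom D): yes — every world has a successor (e.g. a R a).
Reflexive (axiom T): yes — every world is R-related to itself.
So F validates K, K4; K45 would additionally require R to be Euclidean. The strongest is K4.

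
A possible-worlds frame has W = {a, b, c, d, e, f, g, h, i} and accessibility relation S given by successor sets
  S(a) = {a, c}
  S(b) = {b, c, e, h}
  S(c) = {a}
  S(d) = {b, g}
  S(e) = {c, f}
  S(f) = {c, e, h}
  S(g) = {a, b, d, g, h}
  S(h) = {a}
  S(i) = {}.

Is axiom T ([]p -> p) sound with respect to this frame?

No

Axiom T corresponds to the accessibility relation being reflexive.
Reflexive: no — c is not related to itself.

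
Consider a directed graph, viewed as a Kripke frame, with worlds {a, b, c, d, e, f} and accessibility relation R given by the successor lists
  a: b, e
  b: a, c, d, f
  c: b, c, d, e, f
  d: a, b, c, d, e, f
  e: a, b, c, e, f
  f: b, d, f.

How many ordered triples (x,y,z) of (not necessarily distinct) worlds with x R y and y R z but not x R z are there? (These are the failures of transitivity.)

25

Enumerating: (a,b,a), (a,b,c), (a,b,d), (a,b,f), (a,e,a), (a,e,c), (a,e,f), (b,a,b), (b,a,e), (b,c,b), (b,c,e), (b,d,b), … and 13 more.
Total: 25.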